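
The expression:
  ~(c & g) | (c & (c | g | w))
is always true.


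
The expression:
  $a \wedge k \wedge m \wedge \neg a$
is never true.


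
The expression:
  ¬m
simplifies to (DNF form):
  ¬m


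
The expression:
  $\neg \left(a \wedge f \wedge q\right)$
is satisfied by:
  {q: False, a: False, f: False}
  {f: True, q: False, a: False}
  {a: True, q: False, f: False}
  {f: True, a: True, q: False}
  {q: True, f: False, a: False}
  {f: True, q: True, a: False}
  {a: True, q: True, f: False}


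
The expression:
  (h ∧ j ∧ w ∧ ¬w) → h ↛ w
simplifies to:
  True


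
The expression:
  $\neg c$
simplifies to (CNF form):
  $\neg c$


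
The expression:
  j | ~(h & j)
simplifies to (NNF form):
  True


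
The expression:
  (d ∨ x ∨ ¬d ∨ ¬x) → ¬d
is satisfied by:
  {d: False}


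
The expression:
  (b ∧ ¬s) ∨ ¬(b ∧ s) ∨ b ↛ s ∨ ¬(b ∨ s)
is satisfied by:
  {s: False, b: False}
  {b: True, s: False}
  {s: True, b: False}


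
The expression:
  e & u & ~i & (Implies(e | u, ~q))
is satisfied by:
  {e: True, u: True, q: False, i: False}


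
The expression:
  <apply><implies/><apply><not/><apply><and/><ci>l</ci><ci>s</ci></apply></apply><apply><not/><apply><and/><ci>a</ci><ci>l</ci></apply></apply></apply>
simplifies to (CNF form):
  <apply><or/><ci>s</ci><apply><not/><ci>a</ci></apply><apply><not/><ci>l</ci></apply></apply>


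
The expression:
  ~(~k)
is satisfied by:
  {k: True}


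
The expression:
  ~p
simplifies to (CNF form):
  ~p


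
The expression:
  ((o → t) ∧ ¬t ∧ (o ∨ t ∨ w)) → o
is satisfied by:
  {t: True, o: True, w: False}
  {t: True, o: False, w: False}
  {o: True, t: False, w: False}
  {t: False, o: False, w: False}
  {w: True, t: True, o: True}
  {w: True, t: True, o: False}
  {w: True, o: True, t: False}


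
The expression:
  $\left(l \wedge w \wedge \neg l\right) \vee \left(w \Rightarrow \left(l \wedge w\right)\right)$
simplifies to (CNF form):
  $l \vee \neg w$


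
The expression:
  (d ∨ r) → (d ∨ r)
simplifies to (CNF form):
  True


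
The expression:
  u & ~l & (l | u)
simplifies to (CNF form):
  u & ~l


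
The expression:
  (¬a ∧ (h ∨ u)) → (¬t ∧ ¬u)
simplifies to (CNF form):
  (a ∨ ¬u) ∧ (a ∨ ¬h ∨ ¬t) ∧ (a ∨ ¬h ∨ ¬u) ∧ (a ∨ ¬t ∨ ¬u)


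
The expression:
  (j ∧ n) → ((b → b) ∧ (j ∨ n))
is always true.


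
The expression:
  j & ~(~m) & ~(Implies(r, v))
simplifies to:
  j & m & r & ~v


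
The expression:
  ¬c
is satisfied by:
  {c: False}


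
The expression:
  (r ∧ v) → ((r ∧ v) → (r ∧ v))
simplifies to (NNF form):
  True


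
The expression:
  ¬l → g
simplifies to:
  g ∨ l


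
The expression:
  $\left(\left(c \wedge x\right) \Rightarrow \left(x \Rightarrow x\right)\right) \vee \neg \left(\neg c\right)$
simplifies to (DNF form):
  $\text{True}$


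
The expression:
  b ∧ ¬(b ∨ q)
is never true.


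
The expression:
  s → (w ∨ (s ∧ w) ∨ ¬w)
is always true.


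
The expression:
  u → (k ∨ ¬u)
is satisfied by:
  {k: True, u: False}
  {u: False, k: False}
  {u: True, k: True}


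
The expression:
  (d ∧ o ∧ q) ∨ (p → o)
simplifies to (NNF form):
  o ∨ ¬p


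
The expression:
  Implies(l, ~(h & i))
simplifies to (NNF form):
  ~h | ~i | ~l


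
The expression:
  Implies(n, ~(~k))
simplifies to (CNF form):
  k | ~n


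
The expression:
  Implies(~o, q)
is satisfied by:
  {q: True, o: True}
  {q: True, o: False}
  {o: True, q: False}


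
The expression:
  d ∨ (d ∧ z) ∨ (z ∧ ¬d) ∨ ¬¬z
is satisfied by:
  {d: True, z: True}
  {d: True, z: False}
  {z: True, d: False}


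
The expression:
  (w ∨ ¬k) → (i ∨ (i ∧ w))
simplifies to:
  i ∨ (k ∧ ¬w)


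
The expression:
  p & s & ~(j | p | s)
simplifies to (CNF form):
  False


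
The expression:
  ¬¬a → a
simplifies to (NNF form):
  True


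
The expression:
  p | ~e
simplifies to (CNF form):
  p | ~e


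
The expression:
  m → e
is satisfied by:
  {e: True, m: False}
  {m: False, e: False}
  {m: True, e: True}


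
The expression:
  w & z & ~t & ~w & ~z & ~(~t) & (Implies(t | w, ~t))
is never true.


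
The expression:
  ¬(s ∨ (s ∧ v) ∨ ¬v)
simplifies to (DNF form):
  v ∧ ¬s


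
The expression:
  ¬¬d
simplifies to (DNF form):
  d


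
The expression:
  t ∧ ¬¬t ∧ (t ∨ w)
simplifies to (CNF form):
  t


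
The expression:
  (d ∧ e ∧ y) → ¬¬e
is always true.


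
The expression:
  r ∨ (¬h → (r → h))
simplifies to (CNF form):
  True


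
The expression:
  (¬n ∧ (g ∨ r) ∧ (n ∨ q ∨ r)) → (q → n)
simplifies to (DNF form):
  n ∨ (¬g ∧ ¬r) ∨ ¬q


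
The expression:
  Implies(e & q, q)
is always true.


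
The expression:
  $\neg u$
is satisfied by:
  {u: False}


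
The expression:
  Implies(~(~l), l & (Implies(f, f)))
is always true.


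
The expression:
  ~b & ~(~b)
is never true.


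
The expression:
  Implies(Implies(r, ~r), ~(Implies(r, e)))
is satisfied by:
  {r: True}


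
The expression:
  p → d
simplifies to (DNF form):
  d ∨ ¬p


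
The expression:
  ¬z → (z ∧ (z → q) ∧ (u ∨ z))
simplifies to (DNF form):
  z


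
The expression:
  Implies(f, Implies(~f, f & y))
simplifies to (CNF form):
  True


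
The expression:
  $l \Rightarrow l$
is always true.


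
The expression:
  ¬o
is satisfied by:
  {o: False}


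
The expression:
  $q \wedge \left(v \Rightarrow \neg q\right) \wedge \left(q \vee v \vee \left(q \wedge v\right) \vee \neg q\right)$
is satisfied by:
  {q: True, v: False}


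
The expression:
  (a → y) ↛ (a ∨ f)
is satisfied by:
  {f: False, a: False}


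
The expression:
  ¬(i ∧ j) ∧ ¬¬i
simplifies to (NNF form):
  i ∧ ¬j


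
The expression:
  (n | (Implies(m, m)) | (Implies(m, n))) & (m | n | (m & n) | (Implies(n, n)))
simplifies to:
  True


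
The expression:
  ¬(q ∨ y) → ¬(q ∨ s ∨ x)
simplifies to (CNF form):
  (q ∨ y ∨ ¬s) ∧ (q ∨ y ∨ ¬x)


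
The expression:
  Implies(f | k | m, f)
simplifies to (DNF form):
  f | (~k & ~m)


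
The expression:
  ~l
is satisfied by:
  {l: False}


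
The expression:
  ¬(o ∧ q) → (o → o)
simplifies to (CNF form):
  True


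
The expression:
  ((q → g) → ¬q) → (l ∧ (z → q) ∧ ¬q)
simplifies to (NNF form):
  (g ∨ ¬q) ∧ (l ∨ q) ∧ (q ∨ ¬z)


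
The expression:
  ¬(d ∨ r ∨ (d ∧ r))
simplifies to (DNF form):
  ¬d ∧ ¬r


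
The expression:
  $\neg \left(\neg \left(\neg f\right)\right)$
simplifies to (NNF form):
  $\neg f$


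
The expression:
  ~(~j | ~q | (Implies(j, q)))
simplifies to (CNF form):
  False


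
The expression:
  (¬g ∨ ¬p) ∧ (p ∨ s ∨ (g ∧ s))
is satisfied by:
  {s: True, g: False, p: False}
  {p: True, s: True, g: False}
  {p: True, s: False, g: False}
  {g: True, s: True, p: False}


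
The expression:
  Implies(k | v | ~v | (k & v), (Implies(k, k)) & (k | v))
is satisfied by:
  {k: True, v: True}
  {k: True, v: False}
  {v: True, k: False}


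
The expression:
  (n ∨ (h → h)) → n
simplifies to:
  n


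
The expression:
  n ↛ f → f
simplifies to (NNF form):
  f ∨ ¬n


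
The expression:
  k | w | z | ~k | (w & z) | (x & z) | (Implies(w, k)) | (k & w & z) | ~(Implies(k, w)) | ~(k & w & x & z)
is always true.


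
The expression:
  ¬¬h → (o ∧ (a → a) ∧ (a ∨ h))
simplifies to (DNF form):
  o ∨ ¬h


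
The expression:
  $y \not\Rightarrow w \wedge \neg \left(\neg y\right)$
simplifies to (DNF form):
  $y \wedge \neg w$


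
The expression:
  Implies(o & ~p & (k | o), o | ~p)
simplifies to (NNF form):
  True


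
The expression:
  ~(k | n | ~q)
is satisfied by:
  {q: True, n: False, k: False}


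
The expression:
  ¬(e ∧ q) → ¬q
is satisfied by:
  {e: True, q: False}
  {q: False, e: False}
  {q: True, e: True}


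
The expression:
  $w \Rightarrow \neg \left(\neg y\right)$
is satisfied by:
  {y: True, w: False}
  {w: False, y: False}
  {w: True, y: True}


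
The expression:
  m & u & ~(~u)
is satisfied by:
  {m: True, u: True}


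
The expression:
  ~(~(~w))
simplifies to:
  ~w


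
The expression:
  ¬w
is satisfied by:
  {w: False}


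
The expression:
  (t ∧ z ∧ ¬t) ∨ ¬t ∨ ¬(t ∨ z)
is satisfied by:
  {t: False}


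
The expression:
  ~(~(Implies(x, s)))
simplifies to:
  s | ~x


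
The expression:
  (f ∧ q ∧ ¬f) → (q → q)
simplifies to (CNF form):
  True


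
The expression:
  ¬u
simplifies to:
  ¬u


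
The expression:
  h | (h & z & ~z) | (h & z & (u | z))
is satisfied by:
  {h: True}


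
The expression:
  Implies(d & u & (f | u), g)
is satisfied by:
  {g: True, u: False, d: False}
  {u: False, d: False, g: False}
  {d: True, g: True, u: False}
  {d: True, u: False, g: False}
  {g: True, u: True, d: False}
  {u: True, g: False, d: False}
  {d: True, u: True, g: True}


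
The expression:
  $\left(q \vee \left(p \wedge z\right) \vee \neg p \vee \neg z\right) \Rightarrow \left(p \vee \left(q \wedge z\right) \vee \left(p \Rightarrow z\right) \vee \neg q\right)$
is always true.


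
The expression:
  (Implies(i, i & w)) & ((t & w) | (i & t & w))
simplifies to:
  t & w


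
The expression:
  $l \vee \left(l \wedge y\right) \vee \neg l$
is always true.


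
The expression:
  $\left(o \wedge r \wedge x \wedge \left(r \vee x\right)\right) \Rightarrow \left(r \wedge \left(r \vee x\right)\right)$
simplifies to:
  $\text{True}$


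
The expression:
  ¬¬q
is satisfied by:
  {q: True}


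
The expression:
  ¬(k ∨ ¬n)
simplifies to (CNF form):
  n ∧ ¬k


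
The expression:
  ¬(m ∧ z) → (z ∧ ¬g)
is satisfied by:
  {z: True, m: True, g: False}
  {z: True, g: False, m: False}
  {z: True, m: True, g: True}


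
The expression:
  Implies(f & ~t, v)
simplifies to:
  t | v | ~f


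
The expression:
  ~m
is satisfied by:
  {m: False}


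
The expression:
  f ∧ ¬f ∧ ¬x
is never true.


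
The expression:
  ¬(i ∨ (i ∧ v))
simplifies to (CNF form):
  ¬i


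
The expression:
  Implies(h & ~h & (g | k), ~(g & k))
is always true.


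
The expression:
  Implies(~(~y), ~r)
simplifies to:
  ~r | ~y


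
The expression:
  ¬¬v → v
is always true.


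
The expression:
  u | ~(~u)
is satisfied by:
  {u: True}


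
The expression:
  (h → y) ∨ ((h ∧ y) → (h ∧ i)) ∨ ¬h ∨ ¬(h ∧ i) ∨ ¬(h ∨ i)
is always true.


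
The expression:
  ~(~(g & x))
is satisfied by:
  {x: True, g: True}


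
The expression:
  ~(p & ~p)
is always true.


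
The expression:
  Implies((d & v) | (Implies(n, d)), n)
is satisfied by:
  {n: True}


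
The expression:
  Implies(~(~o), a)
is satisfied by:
  {a: True, o: False}
  {o: False, a: False}
  {o: True, a: True}


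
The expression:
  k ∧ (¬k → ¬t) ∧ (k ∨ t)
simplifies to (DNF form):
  k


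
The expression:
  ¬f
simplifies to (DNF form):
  ¬f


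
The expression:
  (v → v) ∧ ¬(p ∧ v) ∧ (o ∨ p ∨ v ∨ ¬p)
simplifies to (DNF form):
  ¬p ∨ ¬v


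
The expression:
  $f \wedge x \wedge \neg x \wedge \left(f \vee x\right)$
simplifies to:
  $\text{False}$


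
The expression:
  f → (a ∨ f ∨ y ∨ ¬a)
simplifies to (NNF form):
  True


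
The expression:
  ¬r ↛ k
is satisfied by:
  {k: True, r: False}
  {r: False, k: False}
  {r: True, k: True}


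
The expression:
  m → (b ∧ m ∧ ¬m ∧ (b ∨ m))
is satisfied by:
  {m: False}


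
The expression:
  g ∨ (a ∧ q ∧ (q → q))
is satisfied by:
  {q: True, g: True, a: True}
  {q: True, g: True, a: False}
  {g: True, a: True, q: False}
  {g: True, a: False, q: False}
  {q: True, a: True, g: False}


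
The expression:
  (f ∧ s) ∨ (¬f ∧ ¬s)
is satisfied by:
  {f: False, s: False}
  {s: True, f: True}


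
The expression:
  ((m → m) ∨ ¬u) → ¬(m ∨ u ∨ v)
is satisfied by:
  {u: False, v: False, m: False}


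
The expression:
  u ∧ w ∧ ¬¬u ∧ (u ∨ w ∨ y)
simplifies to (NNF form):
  u ∧ w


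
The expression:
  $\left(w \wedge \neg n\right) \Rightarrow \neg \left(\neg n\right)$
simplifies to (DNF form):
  $n \vee \neg w$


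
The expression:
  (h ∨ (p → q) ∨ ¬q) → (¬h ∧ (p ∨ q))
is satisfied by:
  {q: True, p: True, h: False}
  {q: True, h: False, p: False}
  {p: True, h: False, q: False}


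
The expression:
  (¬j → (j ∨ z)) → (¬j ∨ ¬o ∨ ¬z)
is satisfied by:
  {o: False, z: False, j: False}
  {j: True, o: False, z: False}
  {z: True, o: False, j: False}
  {j: True, z: True, o: False}
  {o: True, j: False, z: False}
  {j: True, o: True, z: False}
  {z: True, o: True, j: False}


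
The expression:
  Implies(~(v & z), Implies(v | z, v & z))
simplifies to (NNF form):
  (v & z) | (~v & ~z)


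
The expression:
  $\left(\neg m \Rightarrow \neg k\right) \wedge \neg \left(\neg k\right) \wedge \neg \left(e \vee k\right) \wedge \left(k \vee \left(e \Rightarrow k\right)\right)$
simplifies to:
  $\text{False}$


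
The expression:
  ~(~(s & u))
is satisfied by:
  {u: True, s: True}


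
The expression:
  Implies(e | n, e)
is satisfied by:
  {e: True, n: False}
  {n: False, e: False}
  {n: True, e: True}


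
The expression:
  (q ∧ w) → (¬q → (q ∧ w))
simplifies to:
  True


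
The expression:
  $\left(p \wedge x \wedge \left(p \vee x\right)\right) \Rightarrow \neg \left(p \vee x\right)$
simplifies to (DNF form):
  $\neg p \vee \neg x$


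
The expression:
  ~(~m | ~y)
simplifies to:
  m & y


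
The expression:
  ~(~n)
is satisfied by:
  {n: True}


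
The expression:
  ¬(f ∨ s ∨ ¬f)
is never true.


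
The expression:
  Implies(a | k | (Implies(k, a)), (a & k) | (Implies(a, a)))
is always true.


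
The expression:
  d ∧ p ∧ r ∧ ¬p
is never true.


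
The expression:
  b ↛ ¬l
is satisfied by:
  {b: True, l: True}


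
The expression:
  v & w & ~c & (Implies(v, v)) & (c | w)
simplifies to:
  v & w & ~c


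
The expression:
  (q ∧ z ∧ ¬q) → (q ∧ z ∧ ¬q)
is always true.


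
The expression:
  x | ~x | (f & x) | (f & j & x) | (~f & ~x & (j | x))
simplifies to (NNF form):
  True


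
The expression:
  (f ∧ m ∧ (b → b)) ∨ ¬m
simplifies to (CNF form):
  f ∨ ¬m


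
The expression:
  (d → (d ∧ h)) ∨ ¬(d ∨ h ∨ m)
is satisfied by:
  {h: True, d: False}
  {d: False, h: False}
  {d: True, h: True}


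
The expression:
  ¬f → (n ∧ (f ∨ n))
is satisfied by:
  {n: True, f: True}
  {n: True, f: False}
  {f: True, n: False}


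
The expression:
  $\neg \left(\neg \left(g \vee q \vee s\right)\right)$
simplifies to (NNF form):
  $g \vee q \vee s$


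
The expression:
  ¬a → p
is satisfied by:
  {a: True, p: True}
  {a: True, p: False}
  {p: True, a: False}


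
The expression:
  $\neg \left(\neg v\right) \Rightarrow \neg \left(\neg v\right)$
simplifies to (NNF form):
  $\text{True}$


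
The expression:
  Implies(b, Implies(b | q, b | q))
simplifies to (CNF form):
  True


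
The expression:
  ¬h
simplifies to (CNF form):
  ¬h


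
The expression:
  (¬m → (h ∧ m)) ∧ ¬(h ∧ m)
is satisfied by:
  {m: True, h: False}


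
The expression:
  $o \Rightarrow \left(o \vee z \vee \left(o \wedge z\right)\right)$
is always true.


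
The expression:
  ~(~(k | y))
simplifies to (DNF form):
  k | y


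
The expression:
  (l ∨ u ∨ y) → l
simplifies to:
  l ∨ (¬u ∧ ¬y)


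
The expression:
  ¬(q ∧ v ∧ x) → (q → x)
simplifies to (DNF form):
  x ∨ ¬q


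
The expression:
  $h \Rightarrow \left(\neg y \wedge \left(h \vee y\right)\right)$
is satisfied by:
  {h: False, y: False}
  {y: True, h: False}
  {h: True, y: False}


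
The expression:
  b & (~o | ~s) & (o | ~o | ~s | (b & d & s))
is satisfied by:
  {b: True, s: False, o: False}
  {o: True, b: True, s: False}
  {s: True, b: True, o: False}


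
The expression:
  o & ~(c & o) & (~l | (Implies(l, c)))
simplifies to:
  o & ~c & ~l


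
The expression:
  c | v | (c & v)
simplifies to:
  c | v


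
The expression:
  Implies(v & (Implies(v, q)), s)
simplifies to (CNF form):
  s | ~q | ~v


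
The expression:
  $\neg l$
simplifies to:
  $\neg l$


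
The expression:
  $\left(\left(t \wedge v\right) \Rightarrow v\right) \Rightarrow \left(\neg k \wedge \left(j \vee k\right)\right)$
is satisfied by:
  {j: True, k: False}


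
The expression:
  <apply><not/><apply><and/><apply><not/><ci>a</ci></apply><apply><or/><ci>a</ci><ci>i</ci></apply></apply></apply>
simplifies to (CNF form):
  <apply><or/><ci>a</ci><apply><not/><ci>i</ci></apply></apply>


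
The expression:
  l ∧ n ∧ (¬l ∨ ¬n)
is never true.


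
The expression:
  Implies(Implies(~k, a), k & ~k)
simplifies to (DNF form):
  ~a & ~k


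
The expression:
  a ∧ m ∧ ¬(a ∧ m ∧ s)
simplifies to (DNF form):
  a ∧ m ∧ ¬s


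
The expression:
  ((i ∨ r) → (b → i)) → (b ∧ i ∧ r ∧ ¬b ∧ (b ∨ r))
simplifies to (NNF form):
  b ∧ r ∧ ¬i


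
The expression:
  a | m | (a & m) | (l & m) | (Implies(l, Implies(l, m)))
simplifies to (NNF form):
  a | m | ~l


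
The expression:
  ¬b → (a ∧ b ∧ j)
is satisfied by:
  {b: True}


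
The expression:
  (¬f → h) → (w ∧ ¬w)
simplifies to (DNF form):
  ¬f ∧ ¬h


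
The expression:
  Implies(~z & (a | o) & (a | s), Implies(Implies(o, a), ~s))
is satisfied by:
  {z: True, s: False, a: False}
  {s: False, a: False, z: False}
  {a: True, z: True, s: False}
  {a: True, s: False, z: False}
  {z: True, s: True, a: False}
  {s: True, z: False, a: False}
  {a: True, s: True, z: True}


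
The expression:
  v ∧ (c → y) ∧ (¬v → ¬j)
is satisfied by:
  {y: True, v: True, c: False}
  {v: True, c: False, y: False}
  {y: True, c: True, v: True}


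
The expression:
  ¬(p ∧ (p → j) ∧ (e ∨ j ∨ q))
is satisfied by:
  {p: False, j: False}
  {j: True, p: False}
  {p: True, j: False}


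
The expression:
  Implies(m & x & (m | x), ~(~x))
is always true.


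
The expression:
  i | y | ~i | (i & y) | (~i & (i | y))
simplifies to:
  True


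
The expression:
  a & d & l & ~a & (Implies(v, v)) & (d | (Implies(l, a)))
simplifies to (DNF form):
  False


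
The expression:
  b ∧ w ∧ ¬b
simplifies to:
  False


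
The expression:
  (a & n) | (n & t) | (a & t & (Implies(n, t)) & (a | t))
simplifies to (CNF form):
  (a | n) & (a | t) & (n | t) & (a | n | t)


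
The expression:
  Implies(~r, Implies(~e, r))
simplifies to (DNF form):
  e | r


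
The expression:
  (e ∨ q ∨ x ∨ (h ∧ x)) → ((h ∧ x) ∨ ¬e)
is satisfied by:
  {h: True, x: True, e: False}
  {h: True, x: False, e: False}
  {x: True, h: False, e: False}
  {h: False, x: False, e: False}
  {e: True, h: True, x: True}


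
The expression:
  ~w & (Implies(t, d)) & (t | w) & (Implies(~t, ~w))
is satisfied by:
  {t: True, d: True, w: False}


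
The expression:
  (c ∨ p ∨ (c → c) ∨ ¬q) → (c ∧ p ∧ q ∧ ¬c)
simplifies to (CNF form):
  False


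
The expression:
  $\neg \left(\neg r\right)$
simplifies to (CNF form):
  $r$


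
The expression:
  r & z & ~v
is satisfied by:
  {r: True, z: True, v: False}


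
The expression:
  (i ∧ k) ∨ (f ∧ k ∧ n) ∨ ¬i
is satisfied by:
  {k: True, i: False}
  {i: False, k: False}
  {i: True, k: True}


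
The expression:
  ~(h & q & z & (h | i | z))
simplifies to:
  ~h | ~q | ~z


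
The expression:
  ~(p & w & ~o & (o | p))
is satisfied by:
  {o: True, p: False, w: False}
  {p: False, w: False, o: False}
  {w: True, o: True, p: False}
  {w: True, p: False, o: False}
  {o: True, p: True, w: False}
  {p: True, o: False, w: False}
  {w: True, p: True, o: True}


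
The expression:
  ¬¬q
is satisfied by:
  {q: True}


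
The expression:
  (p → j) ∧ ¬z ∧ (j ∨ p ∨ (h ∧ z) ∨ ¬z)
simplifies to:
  ¬z ∧ (j ∨ ¬p)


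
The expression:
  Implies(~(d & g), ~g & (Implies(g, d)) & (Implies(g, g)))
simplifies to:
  d | ~g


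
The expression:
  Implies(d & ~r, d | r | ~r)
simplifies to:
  True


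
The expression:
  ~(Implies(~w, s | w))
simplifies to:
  ~s & ~w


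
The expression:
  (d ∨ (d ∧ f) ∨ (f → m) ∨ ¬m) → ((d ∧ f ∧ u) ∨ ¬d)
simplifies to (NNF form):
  (f ∧ u) ∨ ¬d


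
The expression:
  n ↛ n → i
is always true.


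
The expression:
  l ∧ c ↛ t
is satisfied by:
  {c: True, l: True, t: False}


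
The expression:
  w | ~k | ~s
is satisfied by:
  {w: True, s: False, k: False}
  {s: False, k: False, w: False}
  {w: True, k: True, s: False}
  {k: True, s: False, w: False}
  {w: True, s: True, k: False}
  {s: True, w: False, k: False}
  {w: True, k: True, s: True}


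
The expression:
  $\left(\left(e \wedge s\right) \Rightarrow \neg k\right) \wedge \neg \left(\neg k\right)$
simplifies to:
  $k \wedge \left(\neg e \vee \neg s\right)$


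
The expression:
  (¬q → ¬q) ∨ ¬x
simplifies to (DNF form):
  True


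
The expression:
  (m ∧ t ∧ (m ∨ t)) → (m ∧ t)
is always true.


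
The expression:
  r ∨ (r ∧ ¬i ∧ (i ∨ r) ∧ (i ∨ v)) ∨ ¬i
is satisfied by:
  {r: True, i: False}
  {i: False, r: False}
  {i: True, r: True}


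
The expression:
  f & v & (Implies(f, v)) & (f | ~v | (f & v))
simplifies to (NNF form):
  f & v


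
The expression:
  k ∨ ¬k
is always true.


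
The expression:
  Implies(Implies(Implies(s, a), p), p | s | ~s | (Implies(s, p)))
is always true.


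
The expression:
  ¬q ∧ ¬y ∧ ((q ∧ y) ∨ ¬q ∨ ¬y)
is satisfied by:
  {q: False, y: False}


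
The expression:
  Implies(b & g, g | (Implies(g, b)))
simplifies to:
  True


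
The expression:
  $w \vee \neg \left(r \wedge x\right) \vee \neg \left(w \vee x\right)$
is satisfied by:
  {w: True, x: False, r: False}
  {w: False, x: False, r: False}
  {r: True, w: True, x: False}
  {r: True, w: False, x: False}
  {x: True, w: True, r: False}
  {x: True, w: False, r: False}
  {x: True, r: True, w: True}


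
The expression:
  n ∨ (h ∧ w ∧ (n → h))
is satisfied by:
  {n: True, w: True, h: True}
  {n: True, w: True, h: False}
  {n: True, h: True, w: False}
  {n: True, h: False, w: False}
  {w: True, h: True, n: False}


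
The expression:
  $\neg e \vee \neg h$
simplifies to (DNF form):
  $\neg e \vee \neg h$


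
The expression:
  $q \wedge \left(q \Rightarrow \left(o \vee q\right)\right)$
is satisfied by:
  {q: True}


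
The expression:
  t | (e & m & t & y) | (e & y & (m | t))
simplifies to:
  t | (e & m & y)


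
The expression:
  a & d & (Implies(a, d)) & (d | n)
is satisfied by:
  {a: True, d: True}


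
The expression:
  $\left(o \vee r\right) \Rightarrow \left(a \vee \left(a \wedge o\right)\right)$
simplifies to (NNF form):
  $a \vee \left(\neg o \wedge \neg r\right)$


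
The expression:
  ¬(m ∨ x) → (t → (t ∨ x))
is always true.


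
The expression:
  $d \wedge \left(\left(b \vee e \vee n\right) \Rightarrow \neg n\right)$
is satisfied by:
  {d: True, n: False}


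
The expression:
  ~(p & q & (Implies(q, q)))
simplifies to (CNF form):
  ~p | ~q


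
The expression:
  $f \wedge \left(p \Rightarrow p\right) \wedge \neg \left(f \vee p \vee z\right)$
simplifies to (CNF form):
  $\text{False}$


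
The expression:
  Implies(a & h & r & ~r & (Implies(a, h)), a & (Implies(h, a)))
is always true.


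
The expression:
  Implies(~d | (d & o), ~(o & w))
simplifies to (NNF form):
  ~o | ~w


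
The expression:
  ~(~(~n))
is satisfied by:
  {n: False}


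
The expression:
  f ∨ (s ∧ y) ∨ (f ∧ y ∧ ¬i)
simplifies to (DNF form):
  f ∨ (s ∧ y)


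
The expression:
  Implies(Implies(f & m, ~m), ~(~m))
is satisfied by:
  {m: True}


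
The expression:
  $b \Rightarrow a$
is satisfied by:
  {a: True, b: False}
  {b: False, a: False}
  {b: True, a: True}


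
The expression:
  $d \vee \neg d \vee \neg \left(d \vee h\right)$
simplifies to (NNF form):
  $\text{True}$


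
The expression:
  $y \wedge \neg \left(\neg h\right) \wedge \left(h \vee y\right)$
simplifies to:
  $h \wedge y$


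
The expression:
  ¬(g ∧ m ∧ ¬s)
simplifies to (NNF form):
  s ∨ ¬g ∨ ¬m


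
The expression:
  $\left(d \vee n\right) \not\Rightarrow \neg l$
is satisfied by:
  {n: True, d: True, l: True}
  {n: True, l: True, d: False}
  {d: True, l: True, n: False}


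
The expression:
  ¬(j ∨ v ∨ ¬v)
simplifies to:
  False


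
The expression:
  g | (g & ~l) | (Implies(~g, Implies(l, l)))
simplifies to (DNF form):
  True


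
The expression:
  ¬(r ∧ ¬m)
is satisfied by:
  {m: True, r: False}
  {r: False, m: False}
  {r: True, m: True}


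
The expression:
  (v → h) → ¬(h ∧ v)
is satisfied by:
  {h: False, v: False}
  {v: True, h: False}
  {h: True, v: False}


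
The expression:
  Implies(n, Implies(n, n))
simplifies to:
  True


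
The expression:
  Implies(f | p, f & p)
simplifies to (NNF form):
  (f & p) | (~f & ~p)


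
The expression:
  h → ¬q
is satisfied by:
  {h: False, q: False}
  {q: True, h: False}
  {h: True, q: False}


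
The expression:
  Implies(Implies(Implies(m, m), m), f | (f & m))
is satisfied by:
  {f: True, m: False}
  {m: False, f: False}
  {m: True, f: True}


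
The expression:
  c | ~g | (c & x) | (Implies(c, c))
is always true.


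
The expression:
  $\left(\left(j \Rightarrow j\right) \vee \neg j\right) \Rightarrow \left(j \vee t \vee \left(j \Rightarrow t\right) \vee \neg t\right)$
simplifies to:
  $\text{True}$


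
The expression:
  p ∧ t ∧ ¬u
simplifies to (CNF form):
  p ∧ t ∧ ¬u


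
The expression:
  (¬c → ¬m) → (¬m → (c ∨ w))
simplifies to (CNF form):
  c ∨ m ∨ w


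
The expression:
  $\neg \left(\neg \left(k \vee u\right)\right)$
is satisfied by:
  {k: True, u: True}
  {k: True, u: False}
  {u: True, k: False}


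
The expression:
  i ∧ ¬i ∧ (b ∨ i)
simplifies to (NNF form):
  False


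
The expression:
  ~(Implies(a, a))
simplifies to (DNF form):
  False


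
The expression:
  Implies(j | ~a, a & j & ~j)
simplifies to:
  a & ~j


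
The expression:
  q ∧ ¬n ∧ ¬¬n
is never true.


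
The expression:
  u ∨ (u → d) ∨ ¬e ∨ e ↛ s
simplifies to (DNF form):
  True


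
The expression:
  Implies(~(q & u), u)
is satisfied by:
  {u: True}


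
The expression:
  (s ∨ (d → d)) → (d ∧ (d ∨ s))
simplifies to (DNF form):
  d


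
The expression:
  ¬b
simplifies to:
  ¬b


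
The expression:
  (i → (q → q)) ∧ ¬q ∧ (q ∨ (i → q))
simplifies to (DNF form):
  ¬i ∧ ¬q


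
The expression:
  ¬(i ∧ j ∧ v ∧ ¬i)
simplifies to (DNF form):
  True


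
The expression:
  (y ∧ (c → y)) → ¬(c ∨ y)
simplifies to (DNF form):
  ¬y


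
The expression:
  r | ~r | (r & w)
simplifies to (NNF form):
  True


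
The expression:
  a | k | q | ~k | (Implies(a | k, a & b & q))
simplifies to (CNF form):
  True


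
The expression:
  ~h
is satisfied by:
  {h: False}


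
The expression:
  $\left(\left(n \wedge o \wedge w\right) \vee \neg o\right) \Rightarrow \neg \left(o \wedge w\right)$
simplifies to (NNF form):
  $\neg n \vee \neg o \vee \neg w$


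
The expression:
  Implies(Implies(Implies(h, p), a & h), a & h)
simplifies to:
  a | p | ~h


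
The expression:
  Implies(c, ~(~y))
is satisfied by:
  {y: True, c: False}
  {c: False, y: False}
  {c: True, y: True}


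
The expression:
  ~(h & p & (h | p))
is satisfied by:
  {p: False, h: False}
  {h: True, p: False}
  {p: True, h: False}


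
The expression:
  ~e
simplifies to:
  ~e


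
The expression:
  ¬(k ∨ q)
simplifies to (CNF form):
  ¬k ∧ ¬q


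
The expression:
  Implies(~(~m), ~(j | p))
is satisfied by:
  {j: False, m: False, p: False}
  {p: True, j: False, m: False}
  {j: True, p: False, m: False}
  {p: True, j: True, m: False}
  {m: True, p: False, j: False}


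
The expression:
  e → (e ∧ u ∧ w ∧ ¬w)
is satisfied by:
  {e: False}


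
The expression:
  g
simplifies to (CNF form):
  g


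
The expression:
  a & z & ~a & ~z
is never true.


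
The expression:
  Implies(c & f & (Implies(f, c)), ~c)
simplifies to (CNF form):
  ~c | ~f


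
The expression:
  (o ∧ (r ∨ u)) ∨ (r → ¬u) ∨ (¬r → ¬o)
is always true.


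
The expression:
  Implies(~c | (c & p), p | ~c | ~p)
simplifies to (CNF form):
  True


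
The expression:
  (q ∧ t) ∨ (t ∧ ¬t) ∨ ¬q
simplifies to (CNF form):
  t ∨ ¬q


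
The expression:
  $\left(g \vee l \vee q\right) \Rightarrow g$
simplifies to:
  $g \vee \left(\neg l \wedge \neg q\right)$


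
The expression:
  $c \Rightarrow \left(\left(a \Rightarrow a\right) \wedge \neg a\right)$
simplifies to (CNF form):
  $\neg a \vee \neg c$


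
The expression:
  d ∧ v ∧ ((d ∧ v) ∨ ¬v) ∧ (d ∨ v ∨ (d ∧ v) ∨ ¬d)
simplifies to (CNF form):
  d ∧ v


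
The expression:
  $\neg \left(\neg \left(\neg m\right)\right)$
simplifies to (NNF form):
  $\neg m$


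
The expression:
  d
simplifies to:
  d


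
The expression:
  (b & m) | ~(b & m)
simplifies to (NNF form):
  True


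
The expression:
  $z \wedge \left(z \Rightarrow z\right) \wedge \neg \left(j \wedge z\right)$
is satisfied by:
  {z: True, j: False}


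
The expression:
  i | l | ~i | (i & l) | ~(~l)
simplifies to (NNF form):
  True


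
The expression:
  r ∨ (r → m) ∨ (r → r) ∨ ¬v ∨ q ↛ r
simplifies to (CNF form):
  True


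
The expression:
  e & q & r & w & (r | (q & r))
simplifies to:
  e & q & r & w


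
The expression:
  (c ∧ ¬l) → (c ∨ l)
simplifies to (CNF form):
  True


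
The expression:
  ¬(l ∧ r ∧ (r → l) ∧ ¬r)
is always true.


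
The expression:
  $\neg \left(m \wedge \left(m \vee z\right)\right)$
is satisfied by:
  {m: False}


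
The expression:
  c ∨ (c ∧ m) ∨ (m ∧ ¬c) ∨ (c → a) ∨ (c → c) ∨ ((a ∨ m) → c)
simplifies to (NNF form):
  True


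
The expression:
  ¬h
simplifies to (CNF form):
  ¬h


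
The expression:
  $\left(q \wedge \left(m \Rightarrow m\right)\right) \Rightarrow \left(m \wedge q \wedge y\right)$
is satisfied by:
  {y: True, m: True, q: False}
  {y: True, m: False, q: False}
  {m: True, y: False, q: False}
  {y: False, m: False, q: False}
  {y: True, q: True, m: True}


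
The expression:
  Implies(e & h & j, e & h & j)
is always true.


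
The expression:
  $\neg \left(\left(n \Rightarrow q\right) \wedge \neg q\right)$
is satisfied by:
  {n: True, q: True}
  {n: True, q: False}
  {q: True, n: False}


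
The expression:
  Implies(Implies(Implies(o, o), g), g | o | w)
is always true.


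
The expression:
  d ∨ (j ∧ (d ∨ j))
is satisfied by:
  {d: True, j: True}
  {d: True, j: False}
  {j: True, d: False}


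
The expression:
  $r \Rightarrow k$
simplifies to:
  $k \vee \neg r$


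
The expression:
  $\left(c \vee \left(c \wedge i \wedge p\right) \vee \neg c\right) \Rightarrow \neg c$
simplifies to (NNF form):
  $\neg c$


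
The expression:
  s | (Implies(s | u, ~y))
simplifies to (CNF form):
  s | ~u | ~y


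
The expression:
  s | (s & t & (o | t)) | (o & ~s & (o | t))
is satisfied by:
  {o: True, s: True}
  {o: True, s: False}
  {s: True, o: False}


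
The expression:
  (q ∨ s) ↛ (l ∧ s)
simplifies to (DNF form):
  (q ∧ ¬s) ∨ (s ∧ ¬l)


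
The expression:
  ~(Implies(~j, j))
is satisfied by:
  {j: False}


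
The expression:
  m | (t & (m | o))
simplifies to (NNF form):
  m | (o & t)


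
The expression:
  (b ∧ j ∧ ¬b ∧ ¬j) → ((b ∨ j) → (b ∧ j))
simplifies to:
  True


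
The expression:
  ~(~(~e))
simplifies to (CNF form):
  ~e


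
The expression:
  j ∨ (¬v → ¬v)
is always true.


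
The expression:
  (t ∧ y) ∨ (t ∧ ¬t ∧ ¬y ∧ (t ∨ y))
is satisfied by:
  {t: True, y: True}


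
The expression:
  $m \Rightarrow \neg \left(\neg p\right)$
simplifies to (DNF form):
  $p \vee \neg m$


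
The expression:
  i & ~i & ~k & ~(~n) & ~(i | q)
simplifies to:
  False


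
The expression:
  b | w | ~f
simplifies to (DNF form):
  b | w | ~f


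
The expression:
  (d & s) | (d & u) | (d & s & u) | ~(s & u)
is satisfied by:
  {d: True, s: False, u: False}
  {s: False, u: False, d: False}
  {d: True, u: True, s: False}
  {u: True, s: False, d: False}
  {d: True, s: True, u: False}
  {s: True, d: False, u: False}
  {d: True, u: True, s: True}


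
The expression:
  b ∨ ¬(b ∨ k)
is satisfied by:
  {b: True, k: False}
  {k: False, b: False}
  {k: True, b: True}


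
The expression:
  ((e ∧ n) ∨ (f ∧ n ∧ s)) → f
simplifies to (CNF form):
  f ∨ ¬e ∨ ¬n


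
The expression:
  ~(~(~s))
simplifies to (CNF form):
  ~s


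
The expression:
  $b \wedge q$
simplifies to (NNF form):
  $b \wedge q$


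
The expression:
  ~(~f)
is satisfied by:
  {f: True}


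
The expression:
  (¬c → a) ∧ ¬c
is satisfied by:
  {a: True, c: False}


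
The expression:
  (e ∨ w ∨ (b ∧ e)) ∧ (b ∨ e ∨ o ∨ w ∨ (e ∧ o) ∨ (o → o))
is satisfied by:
  {e: True, w: True}
  {e: True, w: False}
  {w: True, e: False}


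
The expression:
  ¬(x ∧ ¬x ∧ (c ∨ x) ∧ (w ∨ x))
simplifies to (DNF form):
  True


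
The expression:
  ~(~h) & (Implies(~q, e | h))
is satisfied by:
  {h: True}


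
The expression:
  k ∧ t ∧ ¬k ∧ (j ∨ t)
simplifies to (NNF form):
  False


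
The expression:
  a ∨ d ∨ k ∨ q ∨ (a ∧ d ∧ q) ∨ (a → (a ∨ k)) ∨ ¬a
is always true.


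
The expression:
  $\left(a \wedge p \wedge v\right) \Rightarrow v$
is always true.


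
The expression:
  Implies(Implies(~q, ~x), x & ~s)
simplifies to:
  x & (~q | ~s)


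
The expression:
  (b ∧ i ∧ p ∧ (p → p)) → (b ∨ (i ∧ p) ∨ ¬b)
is always true.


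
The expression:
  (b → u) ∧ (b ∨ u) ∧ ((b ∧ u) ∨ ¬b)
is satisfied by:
  {u: True}


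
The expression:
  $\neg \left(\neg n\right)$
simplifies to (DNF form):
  $n$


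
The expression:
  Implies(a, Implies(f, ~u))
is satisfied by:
  {u: False, a: False, f: False}
  {f: True, u: False, a: False}
  {a: True, u: False, f: False}
  {f: True, a: True, u: False}
  {u: True, f: False, a: False}
  {f: True, u: True, a: False}
  {a: True, u: True, f: False}


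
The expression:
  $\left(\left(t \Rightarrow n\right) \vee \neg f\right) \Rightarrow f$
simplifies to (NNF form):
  $f$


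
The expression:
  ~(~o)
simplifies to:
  o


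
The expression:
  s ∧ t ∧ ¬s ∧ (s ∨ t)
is never true.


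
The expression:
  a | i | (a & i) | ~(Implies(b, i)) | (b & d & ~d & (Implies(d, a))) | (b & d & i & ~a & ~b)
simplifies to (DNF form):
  a | b | i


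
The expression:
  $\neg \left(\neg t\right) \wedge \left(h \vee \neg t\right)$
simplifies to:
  $h \wedge t$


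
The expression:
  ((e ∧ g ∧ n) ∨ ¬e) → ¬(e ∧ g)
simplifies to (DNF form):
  ¬e ∨ ¬g ∨ ¬n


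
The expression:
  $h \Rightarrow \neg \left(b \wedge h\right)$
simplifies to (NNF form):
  $\neg b \vee \neg h$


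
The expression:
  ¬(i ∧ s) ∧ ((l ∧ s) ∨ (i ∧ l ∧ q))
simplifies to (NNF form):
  l ∧ (i ∨ s) ∧ (q ∨ s) ∧ (¬i ∨ ¬s)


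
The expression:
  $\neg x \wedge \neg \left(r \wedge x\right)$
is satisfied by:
  {x: False}


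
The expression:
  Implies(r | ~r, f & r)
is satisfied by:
  {r: True, f: True}


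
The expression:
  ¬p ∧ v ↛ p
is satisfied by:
  {v: True, p: False}


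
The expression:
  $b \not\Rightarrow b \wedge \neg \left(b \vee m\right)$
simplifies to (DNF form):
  $\text{False}$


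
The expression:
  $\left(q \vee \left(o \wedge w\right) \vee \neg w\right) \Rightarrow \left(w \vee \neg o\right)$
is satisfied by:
  {w: True, o: False}
  {o: False, w: False}
  {o: True, w: True}


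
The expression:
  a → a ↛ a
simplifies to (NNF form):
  ¬a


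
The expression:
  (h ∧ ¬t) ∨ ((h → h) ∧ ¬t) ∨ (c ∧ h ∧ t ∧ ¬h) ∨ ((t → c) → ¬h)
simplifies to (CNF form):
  ¬c ∨ ¬h ∨ ¬t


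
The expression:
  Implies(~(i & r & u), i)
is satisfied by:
  {i: True}


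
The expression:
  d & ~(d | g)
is never true.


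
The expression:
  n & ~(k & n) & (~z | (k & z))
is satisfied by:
  {n: True, z: False, k: False}


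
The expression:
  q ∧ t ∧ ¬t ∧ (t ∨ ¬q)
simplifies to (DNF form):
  False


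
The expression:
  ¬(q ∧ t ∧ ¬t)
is always true.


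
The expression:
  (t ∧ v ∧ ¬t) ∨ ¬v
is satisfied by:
  {v: False}


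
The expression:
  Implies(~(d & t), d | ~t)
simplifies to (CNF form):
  d | ~t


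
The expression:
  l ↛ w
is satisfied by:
  {l: True, w: False}


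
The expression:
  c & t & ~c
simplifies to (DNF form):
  False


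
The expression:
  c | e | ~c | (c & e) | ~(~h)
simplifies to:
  True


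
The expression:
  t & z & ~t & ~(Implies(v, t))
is never true.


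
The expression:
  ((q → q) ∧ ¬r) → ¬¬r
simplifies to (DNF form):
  r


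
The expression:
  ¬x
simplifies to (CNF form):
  ¬x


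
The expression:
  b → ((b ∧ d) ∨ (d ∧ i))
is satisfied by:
  {d: True, b: False}
  {b: False, d: False}
  {b: True, d: True}


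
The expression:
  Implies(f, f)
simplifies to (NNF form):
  True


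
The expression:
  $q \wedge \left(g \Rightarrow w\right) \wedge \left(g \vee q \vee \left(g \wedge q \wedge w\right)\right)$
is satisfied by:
  {w: True, q: True, g: False}
  {q: True, g: False, w: False}
  {w: True, g: True, q: True}
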